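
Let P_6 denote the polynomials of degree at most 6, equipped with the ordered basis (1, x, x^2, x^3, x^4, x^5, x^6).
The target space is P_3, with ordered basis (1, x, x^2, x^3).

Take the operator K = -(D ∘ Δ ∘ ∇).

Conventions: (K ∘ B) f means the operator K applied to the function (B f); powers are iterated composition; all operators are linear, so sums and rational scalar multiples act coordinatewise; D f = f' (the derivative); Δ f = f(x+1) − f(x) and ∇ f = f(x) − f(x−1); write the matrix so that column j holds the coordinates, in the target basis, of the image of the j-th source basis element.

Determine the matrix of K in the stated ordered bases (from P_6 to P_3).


image of 1: 0
image of x: 0
image of x^2: 0
image of x^3: -6
image of x^4: -24x
image of x^5: -60x^2 - 10
image of x^6: -120x^3 - 60x
each image's coordinates form column j of the matrix

the matrix is [[0, 0, 0, -6, 0, -10, 0]; [0, 0, 0, 0, -24, 0, -60]; [0, 0, 0, 0, 0, -60, 0]; [0, 0, 0, 0, 0, 0, -120]] (rows listed top to bottom)


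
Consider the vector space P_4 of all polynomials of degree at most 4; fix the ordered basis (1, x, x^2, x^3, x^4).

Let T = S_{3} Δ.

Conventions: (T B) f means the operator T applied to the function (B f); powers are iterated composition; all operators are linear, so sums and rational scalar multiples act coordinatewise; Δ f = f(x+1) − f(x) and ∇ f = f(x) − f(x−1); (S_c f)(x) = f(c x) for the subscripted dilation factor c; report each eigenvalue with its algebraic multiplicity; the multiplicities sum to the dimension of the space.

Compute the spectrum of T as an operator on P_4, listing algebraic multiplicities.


λ = 0 (multiplicity 5)

image of 1: 0
image of x: 1
image of x^2: 6x + 1
image of x^3: 27x^2 + 9x + 1
image of x^4: 108x^3 + 54x^2 + 12x + 1
the matrix is upper triangular; its diagonal is (0, 0, 0, 0, 0)
for a triangular matrix the eigenvalues are the diagonal entries, with algebraic multiplicity their repetition count


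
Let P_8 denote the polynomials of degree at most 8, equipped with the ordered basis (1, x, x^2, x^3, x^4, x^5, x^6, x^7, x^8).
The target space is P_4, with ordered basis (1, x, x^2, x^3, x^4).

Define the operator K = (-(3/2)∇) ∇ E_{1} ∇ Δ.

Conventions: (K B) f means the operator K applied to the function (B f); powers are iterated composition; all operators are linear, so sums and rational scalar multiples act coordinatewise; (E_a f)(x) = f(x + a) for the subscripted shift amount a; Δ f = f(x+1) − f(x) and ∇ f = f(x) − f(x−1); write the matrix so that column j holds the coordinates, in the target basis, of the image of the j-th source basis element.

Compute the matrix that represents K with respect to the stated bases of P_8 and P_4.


image of 1: 0
image of x: 0
image of x^2: 0
image of x^3: 0
image of x^4: -36
image of x^5: -180x
image of x^6: -540x^2 - 180
image of x^7: -1260x^3 - 1260x
image of x^8: -2520x^4 - 5040x^2 - 756
each image's coordinates form column j of the matrix

the matrix is [[0, 0, 0, 0, -36, 0, -180, 0, -756]; [0, 0, 0, 0, 0, -180, 0, -1260, 0]; [0, 0, 0, 0, 0, 0, -540, 0, -5040]; [0, 0, 0, 0, 0, 0, 0, -1260, 0]; [0, 0, 0, 0, 0, 0, 0, 0, -2520]] (rows listed top to bottom)


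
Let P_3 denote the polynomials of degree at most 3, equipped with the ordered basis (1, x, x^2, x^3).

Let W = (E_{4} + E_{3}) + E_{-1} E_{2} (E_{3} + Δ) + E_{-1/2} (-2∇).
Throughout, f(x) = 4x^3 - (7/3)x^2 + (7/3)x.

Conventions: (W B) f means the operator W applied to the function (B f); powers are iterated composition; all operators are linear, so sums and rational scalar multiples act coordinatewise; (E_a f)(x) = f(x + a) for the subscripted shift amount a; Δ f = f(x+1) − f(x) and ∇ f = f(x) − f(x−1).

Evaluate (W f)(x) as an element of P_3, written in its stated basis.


g(x) = 12x^3 + 113x^2 + (1609/3)x + 1600/3

E_{4} f = 4x^3 + (137/3)x^2 + (527/3)x + 228
E_{3} f = 4x^3 + (101/3)x^2 + (289/3)x + 94
(E_{4} + E_{3}) f = 8x^3 + (238/3)x^2 + 272x + 322
E_{3} f = 4x^3 + (101/3)x^2 + (289/3)x + 94
Δ f = 12x^2 + (22/3)x + 4
(E_{3} + Δ) f = 4x^3 + (137/3)x^2 + (311/3)x + 98
E_{2} (E_{3} + Δ) f = 4x^3 + (209/3)x^2 + (1003/3)x + 520
E_{-1} E_{2} (E_{3} + Δ) f = 4x^3 + (173/3)x^2 + 207x + 754/3
∇ f = 12x^2 - (50/3)x + 26/3
(-2∇) f = -24x^2 + (100/3)x - 52/3
E_{-1/2} (-2∇) f = -24x^2 + (172/3)x - 40
((E_{4} + E_{3}) + E_{-1} E_{2} (E_{3} + Δ) + E_{-1/2} (-2∇)) f = 12x^3 + 113x^2 + (1609/3)x + 1600/3


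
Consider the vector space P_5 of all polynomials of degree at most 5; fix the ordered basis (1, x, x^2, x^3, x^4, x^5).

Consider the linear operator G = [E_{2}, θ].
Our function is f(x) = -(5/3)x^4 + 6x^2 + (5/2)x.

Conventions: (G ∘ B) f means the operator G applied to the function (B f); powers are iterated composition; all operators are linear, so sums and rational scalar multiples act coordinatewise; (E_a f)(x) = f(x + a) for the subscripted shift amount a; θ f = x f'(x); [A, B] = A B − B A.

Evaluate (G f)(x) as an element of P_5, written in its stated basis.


θ f = -(20/3)x^4 + 12x^2 + (5/2)x
E_{2} θ f = -(20/3)x^4 - (160/3)x^3 - 148x^2 - (977/6)x - 161/3
E_{2} f = -(5/3)x^4 - (40/3)x^3 - 34x^2 - (161/6)x + 7/3
θ E_{2} f = -(20/3)x^4 - 40x^3 - 68x^2 - (161/6)x
[E_{2}, θ] f = -(40/3)x^3 - 80x^2 - 136x - 161/3

the image equals g(x) = -(40/3)x^3 - 80x^2 - 136x - 161/3


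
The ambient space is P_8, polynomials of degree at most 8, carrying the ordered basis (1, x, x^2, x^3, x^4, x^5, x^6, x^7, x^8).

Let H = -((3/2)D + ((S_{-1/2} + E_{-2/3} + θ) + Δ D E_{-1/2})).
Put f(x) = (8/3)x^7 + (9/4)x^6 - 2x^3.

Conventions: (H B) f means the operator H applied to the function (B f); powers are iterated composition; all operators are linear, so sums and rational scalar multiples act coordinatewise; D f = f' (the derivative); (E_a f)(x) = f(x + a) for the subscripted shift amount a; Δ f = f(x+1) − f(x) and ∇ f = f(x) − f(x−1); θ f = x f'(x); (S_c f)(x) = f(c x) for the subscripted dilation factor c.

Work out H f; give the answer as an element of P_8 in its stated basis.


the result is g(x) = -(341/16)x^7 - (72209/2304)x^6 - (5333/36)x^5 - (8885/162)x^4 - (88147/972)x^3 - (27257/972)x^2 + (17071/2187)x - 310267/209952

D f = (56/3)x^6 + (27/2)x^5 - 6x^2
((3/2)D) f = 28x^6 + (81/4)x^5 - 9x^2
S_{-1/2} f = -(1/48)x^7 + (9/256)x^6 + (1/4)x^3
E_{-2/3} f = (8/3)x^7 - (367/36)x^6 + (143/9)x^5 - (1025/81)x^4 + (754/243)x^3 + (800/243)x^2 - (6136/2187)x + 4160/6561
θ f = (56/3)x^7 + (27/2)x^6 - 6x^3
(S_{-1/2} + E_{-2/3} + θ) f = (341/16)x^7 + (7697/2304)x^6 + (143/9)x^5 - (1025/81)x^4 - (2573/972)x^3 + (800/243)x^2 - (6136/2187)x + 4160/6561
E_{-1/2} f = (8/3)x^7 - (85/12)x^6 + (29/4)x^5 - (155/48)x^4 - (43/24)x^3 + (215/64)x^2 - (313/192)x + 203/768
D E_{-1/2} f = (56/3)x^6 - (85/2)x^5 + (145/4)x^4 - (155/12)x^3 - (43/8)x^2 + (215/32)x - 313/192
Δ D E_{-1/2} f = 112x^5 + (135/2)x^4 + (280/3)x^3 + (135/4)x^2 - 5x + 27/32
((S_{-1/2} + E_{-2/3} + θ) + Δ D E_{-1/2}) f = (341/16)x^7 + (7697/2304)x^6 + (1151/9)x^5 + (8885/162)x^4 + (88147/972)x^3 + (36005/972)x^2 - (17071/2187)x + 310267/209952
((3/2)D + ((S_{-1/2} + E_{-2/3} + θ) + Δ D E_{-1/2})) f = (341/16)x^7 + (72209/2304)x^6 + (5333/36)x^5 + (8885/162)x^4 + (88147/972)x^3 + (27257/972)x^2 - (17071/2187)x + 310267/209952
(-((3/2)D + ((S_{-1/2} + E_{-2/3} + θ) + Δ D E_{-1/2}))) f = -(341/16)x^7 - (72209/2304)x^6 - (5333/36)x^5 - (8885/162)x^4 - (88147/972)x^3 - (27257/972)x^2 + (17071/2187)x - 310267/209952


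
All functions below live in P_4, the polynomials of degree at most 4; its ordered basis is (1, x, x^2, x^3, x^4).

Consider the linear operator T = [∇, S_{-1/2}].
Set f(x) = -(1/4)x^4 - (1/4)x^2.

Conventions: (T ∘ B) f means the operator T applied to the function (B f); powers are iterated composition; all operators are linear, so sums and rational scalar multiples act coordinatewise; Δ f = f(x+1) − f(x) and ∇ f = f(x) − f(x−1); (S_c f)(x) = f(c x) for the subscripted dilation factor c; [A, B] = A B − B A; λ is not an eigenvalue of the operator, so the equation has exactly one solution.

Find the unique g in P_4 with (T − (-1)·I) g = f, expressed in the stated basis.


the image equals g(x) = -(1/4)x^4 + (3/16)x^3 + (31/128)x^2 + (105/256)x + 225/256

write g with unknown coordinates in the stated basis and equate coefficients in (T − (-1)·I) g = f
solving from the highest basis element down gives g = -(1/4)x^4 + (3/16)x^3 + (31/128)x^2 + (105/256)x + 225/256
check: T g = -(3/16)x^3 - (63/128)x^2 - (105/256)x - 225/256
so T g − (-1)·g = -(1/4)x^4 - (1/4)x^2 = f ✓


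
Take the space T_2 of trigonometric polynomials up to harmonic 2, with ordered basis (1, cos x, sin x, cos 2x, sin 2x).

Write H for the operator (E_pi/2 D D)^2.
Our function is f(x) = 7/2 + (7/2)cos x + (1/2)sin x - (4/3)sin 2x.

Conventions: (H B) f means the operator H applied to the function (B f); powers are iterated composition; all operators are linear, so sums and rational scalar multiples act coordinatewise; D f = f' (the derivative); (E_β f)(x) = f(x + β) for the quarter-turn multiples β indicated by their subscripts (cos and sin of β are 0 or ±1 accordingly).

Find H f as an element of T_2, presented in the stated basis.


the image equals g(x) = -(7/2)cos x - (1/2)sin x - (64/3)sin 2x

D f = (1/2)cos x - (7/2)sin x - (8/3)cos 2x
D D f = -(7/2)cos x - (1/2)sin x + (16/3)sin 2x
E_pi/2 D D f = -(1/2)cos x + (7/2)sin x - (16/3)sin 2x
D (E_pi/2 D D) f = (7/2)cos x + (1/2)sin x - (32/3)cos 2x
D D (E_pi/2 D D) f = (1/2)cos x - (7/2)sin x + (64/3)sin 2x
E_pi/2 D D (E_pi/2 D D) f = -(7/2)cos x - (1/2)sin x - (64/3)sin 2x


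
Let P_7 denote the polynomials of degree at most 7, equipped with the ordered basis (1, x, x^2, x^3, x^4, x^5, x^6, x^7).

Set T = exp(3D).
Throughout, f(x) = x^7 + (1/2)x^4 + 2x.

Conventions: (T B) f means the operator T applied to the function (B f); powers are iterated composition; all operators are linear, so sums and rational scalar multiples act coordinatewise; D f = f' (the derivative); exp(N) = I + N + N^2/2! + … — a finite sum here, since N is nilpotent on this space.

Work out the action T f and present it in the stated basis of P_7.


order-1 term: 21x^6 + 6x^3 + 6
order-2 term: 189x^5 + 27x^2
order-3 term: 945x^4 + 54x
order-4 term: 2835x^3 + 81/2
order-5 term: 5103x^2
order-6 term: 5103x
order-7 term: 2187
the series for exp(3D) f terminates at order 7
exp(3D) f = x^7 + 21x^6 + 189x^5 + (1891/2)x^4 + 2841x^3 + 5130x^2 + 5159x + 4467/2

g(x) = x^7 + 21x^6 + 189x^5 + (1891/2)x^4 + 2841x^3 + 5130x^2 + 5159x + 4467/2


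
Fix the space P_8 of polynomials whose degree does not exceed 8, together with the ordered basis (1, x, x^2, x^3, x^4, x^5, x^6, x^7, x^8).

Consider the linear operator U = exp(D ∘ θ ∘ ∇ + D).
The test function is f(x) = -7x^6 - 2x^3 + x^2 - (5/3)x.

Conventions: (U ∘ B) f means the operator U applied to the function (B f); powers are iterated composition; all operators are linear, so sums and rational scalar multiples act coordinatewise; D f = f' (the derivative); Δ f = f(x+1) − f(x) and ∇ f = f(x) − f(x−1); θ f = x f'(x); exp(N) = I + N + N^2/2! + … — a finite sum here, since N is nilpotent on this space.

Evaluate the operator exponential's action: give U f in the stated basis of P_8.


the image equals g(x) = -7x^6 - 42x^5 - 1155x^4 - 2242x^3 - 20900x^2 - (17855/3)x - 41450/3

order-1 term: -42x^5 - 1050x^4 + 1680x^3 - 1266x^2 + 398x - 107/3
order-2 term: -105x^4 - 3780x^3 - 14490x^2 + 20574x - 5582
order-3 term: -140x^3 - 5040x^2 - 23940x + 838
order-4 term: -105x^2 - 2940x - 8400
order-5 term: -42x - 630
order-6 term: -7
the series for exp(D ∘ θ ∘ ∇ + D) f terminates at order 6
exp(D ∘ θ ∘ ∇ + D) f = -7x^6 - 42x^5 - 1155x^4 - 2242x^3 - 20900x^2 - (17855/3)x - 41450/3


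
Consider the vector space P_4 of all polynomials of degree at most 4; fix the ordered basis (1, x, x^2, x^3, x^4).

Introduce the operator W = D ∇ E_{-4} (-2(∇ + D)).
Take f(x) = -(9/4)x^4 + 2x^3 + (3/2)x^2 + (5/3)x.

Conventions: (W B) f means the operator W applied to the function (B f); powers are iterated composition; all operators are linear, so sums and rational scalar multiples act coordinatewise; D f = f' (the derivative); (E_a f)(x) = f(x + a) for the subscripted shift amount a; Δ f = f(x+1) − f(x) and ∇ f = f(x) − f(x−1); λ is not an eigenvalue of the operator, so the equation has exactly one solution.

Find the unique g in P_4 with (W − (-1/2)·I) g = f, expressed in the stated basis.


the result is g(x) = -(9/2)x^4 + 4x^3 + 3x^2 - (2582/3)x + 4296

write g with unknown coordinates in the stated basis and equate coefficients in (W − (-1/2)·I) g = f
solving from the highest basis element down gives g = -(9/2)x^4 + 4x^3 + 3x^2 - (2582/3)x + 4296
check: W g = 432x - 2148
so W g − (-1/2)·g = -(9/4)x^4 + 2x^3 + (3/2)x^2 + (5/3)x = f ✓


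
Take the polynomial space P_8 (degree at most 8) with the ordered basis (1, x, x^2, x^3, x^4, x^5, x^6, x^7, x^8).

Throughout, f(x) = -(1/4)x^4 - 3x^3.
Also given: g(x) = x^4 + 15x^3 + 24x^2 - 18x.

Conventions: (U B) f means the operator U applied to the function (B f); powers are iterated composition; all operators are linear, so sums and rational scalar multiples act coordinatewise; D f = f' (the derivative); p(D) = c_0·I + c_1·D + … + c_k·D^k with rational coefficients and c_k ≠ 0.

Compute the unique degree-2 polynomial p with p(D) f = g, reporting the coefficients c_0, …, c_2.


c_0 = -4, c_1 = -3, c_2 = 1

D^0 f = -(1/4)x^4 - 3x^3
D^1 f = -x^3 - 9x^2
D^2 f = -3x^2 - 18x
matching coefficients of g against c_0 f + c_1 Df + … from the top degree down determines the c_i
solution: c_0 = -4, c_1 = -3, c_2 = 1


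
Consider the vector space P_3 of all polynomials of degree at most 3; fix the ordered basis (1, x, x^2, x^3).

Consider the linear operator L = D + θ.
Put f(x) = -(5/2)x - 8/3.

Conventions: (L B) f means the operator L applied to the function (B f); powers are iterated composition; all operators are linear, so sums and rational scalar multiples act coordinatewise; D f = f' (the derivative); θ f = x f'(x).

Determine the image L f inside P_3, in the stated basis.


D f = -5/2
θ f = -(5/2)x
(D + θ) f = -(5/2)x - 5/2

the image equals g(x) = -(5/2)x - 5/2


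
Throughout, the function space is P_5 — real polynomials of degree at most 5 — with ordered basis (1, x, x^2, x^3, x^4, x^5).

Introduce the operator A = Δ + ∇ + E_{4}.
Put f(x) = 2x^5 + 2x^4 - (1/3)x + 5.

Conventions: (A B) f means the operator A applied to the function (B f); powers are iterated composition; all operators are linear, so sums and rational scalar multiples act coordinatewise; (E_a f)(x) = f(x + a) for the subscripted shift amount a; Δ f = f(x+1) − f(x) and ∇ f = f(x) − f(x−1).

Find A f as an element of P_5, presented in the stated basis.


g(x) = 2x^5 + 62x^4 + 368x^3 + 1512x^2 + (9263/3)x + 2567

Δ f = 10x^4 + 28x^3 + 32x^2 + 18x + 11/3
∇ f = 10x^4 - 12x^3 + 8x^2 - 2x - 1/3
E_{4} f = 2x^5 + 42x^4 + 352x^3 + 1472x^2 + (9215/3)x + 7691/3
(Δ + ∇ + E_{4}) f = 2x^5 + 62x^4 + 368x^3 + 1512x^2 + (9263/3)x + 2567


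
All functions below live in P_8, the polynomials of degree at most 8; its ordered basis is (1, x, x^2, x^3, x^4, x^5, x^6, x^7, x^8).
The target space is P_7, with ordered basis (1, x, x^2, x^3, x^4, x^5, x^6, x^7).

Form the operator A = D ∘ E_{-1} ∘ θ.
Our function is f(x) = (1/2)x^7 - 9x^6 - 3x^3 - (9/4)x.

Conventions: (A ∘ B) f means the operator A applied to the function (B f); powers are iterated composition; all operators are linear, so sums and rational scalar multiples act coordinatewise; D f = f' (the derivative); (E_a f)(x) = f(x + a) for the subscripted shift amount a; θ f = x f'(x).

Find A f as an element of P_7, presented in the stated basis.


θ f = (7/2)x^7 - 54x^6 - 9x^3 - (9/4)x
E_{-1} θ f = (7/2)x^7 - (157/2)x^6 + (795/2)x^5 - (1865/2)x^4 + (2387/2)x^3 - (1713/2)x^2 + (1277/4)x - 185/4
D (E_{-1} ∘ θ) f = (49/2)x^6 - 471x^5 + (3975/2)x^4 - 3730x^3 + (7161/2)x^2 - 1713x + 1277/4

g(x) = (49/2)x^6 - 471x^5 + (3975/2)x^4 - 3730x^3 + (7161/2)x^2 - 1713x + 1277/4


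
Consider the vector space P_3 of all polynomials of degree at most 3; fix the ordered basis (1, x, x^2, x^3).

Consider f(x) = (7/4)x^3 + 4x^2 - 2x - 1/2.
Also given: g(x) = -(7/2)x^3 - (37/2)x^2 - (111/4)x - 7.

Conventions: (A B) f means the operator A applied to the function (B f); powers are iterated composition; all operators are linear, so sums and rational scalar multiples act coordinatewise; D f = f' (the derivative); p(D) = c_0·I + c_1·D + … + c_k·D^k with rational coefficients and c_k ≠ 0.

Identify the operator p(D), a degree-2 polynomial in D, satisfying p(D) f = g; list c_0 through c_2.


D^0 f = (7/4)x^3 + 4x^2 - 2x - 1/2
D^1 f = (21/4)x^2 + 8x - 2
D^2 f = (21/2)x + 8
matching coefficients of g against c_0 f + c_1 Df + … from the top degree down determines the c_i
solution: c_0 = -2, c_1 = -2, c_2 = -3/2

c_0 = -2, c_1 = -2, c_2 = -3/2


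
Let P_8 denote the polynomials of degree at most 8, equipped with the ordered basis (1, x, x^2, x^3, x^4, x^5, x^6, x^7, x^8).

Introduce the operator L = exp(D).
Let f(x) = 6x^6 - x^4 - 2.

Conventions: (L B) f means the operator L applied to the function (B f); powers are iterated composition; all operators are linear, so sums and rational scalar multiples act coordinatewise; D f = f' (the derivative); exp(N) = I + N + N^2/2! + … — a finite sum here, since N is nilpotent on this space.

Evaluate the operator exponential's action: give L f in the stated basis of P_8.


order-1 term: 36x^5 - 4x^3
order-2 term: 90x^4 - 6x^2
order-3 term: 120x^3 - 4x
order-4 term: 90x^2 - 1
order-5 term: 36x
order-6 term: 6
the series for exp(D) f terminates at order 6
exp(D) f = 6x^6 + 36x^5 + 89x^4 + 116x^3 + 84x^2 + 32x + 3

g(x) = 6x^6 + 36x^5 + 89x^4 + 116x^3 + 84x^2 + 32x + 3


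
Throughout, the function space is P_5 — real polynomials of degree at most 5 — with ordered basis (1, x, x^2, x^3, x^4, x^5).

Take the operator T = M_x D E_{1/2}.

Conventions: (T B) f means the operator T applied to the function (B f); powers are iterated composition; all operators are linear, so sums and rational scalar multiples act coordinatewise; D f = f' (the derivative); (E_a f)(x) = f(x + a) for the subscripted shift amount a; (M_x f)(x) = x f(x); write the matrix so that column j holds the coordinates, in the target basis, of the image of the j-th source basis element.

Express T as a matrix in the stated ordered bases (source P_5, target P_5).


image of 1: 0
image of x: x
image of x^2: 2x^2 + x
image of x^3: 3x^3 + 3x^2 + (3/4)x
image of x^4: 4x^4 + 6x^3 + 3x^2 + (1/2)x
image of x^5: 5x^5 + 10x^4 + (15/2)x^3 + (5/2)x^2 + (5/16)x
each image's coordinates form column j of the matrix

the matrix is [[0, 0, 0, 0, 0, 0]; [0, 1, 1, 3/4, 1/2, 5/16]; [0, 0, 2, 3, 3, 5/2]; [0, 0, 0, 3, 6, 15/2]; [0, 0, 0, 0, 4, 10]; [0, 0, 0, 0, 0, 5]] (rows listed top to bottom)


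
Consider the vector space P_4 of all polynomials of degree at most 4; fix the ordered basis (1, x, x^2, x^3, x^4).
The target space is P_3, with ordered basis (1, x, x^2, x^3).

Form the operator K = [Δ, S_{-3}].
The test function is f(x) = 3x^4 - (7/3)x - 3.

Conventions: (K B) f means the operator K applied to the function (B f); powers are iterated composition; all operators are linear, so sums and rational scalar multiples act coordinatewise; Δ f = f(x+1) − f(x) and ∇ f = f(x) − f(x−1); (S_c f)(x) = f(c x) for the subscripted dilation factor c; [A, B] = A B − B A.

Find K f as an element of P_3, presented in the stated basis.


the image equals g(x) = 1296x^3 + 1296x^2 + 1008x + 748/3

S_{-3} f = 243x^4 + 7x - 3
Δ S_{-3} f = 972x^3 + 1458x^2 + 972x + 250
Δ f = 12x^3 + 18x^2 + 12x + 2/3
S_{-3} Δ f = -324x^3 + 162x^2 - 36x + 2/3
[Δ, S_{-3}] f = 1296x^3 + 1296x^2 + 1008x + 748/3


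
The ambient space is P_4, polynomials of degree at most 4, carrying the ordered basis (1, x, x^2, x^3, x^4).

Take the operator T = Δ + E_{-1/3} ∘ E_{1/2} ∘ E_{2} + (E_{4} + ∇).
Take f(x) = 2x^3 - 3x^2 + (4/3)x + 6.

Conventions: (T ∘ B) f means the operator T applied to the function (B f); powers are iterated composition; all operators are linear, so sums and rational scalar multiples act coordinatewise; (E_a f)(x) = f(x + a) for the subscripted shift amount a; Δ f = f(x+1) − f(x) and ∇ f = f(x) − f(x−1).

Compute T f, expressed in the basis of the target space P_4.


Δ f = 6x^2 + 1/3
E_{2} f = 2x^3 + 9x^2 + (40/3)x + 38/3
E_{1/2} E_{2} f = 2x^3 + 12x^2 + (143/6)x + 131/6
E_{-1/3} E_{1/2} E_{2} f = 2x^3 + 10x^2 + (33/2)x + 409/27
E_{4} f = 2x^3 + 21x^2 + (220/3)x + 274/3
∇ f = 6x^2 - 12x + 19/3
(E_{4} + ∇) f = 2x^3 + 27x^2 + (184/3)x + 293/3
(Δ + E_{-1/3} ∘ E_{1/2} ∘ E_{2} + (E_{4} + ∇)) f = 4x^3 + 43x^2 + (467/6)x + 3055/27

g(x) = 4x^3 + 43x^2 + (467/6)x + 3055/27


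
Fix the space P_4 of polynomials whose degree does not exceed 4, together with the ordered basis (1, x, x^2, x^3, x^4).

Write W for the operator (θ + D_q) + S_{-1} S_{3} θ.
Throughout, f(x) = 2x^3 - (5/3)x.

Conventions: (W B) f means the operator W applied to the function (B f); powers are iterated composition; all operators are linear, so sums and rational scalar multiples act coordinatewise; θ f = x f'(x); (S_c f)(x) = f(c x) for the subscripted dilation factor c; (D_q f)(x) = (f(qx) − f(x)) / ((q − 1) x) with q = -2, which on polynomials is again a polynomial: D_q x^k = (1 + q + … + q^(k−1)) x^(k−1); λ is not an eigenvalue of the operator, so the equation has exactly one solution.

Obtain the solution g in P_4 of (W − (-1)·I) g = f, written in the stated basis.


the image equals g(x) = -(2/77)x^3 + (2/539)x^2 + (2689/1617)x - 2689/1617

write g with unknown coordinates in the stated basis and equate coefficients in (W − (-1)·I) g = f
solving from the highest basis element down gives g = -(2/77)x^3 + (2/539)x^2 + (2689/1617)x - 2689/1617
check: W g = (156/77)x^3 - (2/539)x^2 - (5384/1617)x + 2689/1617
so W g − (-1)·g = 2x^3 - (5/3)x = f ✓


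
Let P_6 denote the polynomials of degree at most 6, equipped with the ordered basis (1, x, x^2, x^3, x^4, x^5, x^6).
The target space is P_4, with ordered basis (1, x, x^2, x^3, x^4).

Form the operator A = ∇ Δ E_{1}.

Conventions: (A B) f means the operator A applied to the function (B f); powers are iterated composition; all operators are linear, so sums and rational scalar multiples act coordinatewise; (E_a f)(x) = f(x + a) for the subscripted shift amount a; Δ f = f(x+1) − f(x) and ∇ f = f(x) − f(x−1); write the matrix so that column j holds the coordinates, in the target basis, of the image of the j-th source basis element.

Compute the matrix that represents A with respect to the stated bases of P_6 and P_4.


the matrix is [[0, 0, 2, 6, 14, 30, 62]; [0, 0, 0, 6, 24, 70, 180]; [0, 0, 0, 0, 12, 60, 210]; [0, 0, 0, 0, 0, 20, 120]; [0, 0, 0, 0, 0, 0, 30]] (rows listed top to bottom)

image of 1: 0
image of x: 0
image of x^2: 2
image of x^3: 6x + 6
image of x^4: 12x^2 + 24x + 14
image of x^5: 20x^3 + 60x^2 + 70x + 30
image of x^6: 30x^4 + 120x^3 + 210x^2 + 180x + 62
each image's coordinates form column j of the matrix


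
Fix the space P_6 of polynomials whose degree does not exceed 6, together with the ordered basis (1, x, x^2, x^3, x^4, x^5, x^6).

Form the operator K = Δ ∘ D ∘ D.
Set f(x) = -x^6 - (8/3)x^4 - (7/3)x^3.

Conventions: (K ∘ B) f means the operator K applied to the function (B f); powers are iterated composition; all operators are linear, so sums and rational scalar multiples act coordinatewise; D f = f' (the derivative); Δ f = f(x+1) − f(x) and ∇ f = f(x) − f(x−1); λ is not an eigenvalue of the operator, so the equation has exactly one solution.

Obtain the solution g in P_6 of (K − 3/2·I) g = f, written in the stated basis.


write g with unknown coordinates in the stated basis and equate coefficients in (K − 3/2·I) g = f
solving from the highest basis element down gives g = (2/3)x^6 + (16/9)x^4 + (494/9)x^3 + 80x^2 + (736/9)x + 2224/9
check: K g = 80x^3 + 120x^2 + (368/3)x + 1112/3
so K g − 3/2·g = -x^6 - (8/3)x^4 - (7/3)x^3 = f ✓

g(x) = (2/3)x^6 + (16/9)x^4 + (494/9)x^3 + 80x^2 + (736/9)x + 2224/9


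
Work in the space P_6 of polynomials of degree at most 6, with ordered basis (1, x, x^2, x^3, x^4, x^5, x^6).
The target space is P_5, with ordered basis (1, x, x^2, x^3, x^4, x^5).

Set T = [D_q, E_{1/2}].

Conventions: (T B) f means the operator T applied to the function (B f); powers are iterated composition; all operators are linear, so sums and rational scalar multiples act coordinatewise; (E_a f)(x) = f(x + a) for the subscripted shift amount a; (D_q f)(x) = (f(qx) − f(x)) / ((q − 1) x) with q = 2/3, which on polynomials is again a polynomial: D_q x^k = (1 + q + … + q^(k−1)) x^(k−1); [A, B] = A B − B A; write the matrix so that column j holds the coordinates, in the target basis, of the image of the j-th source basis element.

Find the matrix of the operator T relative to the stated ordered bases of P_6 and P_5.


the matrix is [[0, 0, 1/6, 2/9, 43/216, 97/648, 793/7776]; [0, 0, 0, 7/18, 25/36, 253/324, 1375/1944]; [0, 0, 0, 0, 11/18, 37/27, 1805/972]; [0, 0, 0, 0, 0, 131/162, 2125/972]; [0, 0, 0, 0, 0, 0, 473/486]; [0, 0, 0, 0, 0, 0, 0]] (rows listed top to bottom)

image of 1: 0
image of x: 0
image of x^2: 1/6
image of x^3: (7/18)x + 2/9
image of x^4: (11/18)x^2 + (25/36)x + 43/216
image of x^5: (131/162)x^3 + (37/27)x^2 + (253/324)x + 97/648
image of x^6: (473/486)x^4 + (2125/972)x^3 + (1805/972)x^2 + (1375/1944)x + 793/7776
each image's coordinates form column j of the matrix


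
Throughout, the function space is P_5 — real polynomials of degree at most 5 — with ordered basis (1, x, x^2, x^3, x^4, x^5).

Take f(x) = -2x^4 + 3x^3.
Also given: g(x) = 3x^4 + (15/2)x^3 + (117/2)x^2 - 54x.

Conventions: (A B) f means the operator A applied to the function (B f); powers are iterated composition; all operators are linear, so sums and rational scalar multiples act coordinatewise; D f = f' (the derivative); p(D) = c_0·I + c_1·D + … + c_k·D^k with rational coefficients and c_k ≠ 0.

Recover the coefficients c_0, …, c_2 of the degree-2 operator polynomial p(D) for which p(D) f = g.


D^0 f = -2x^4 + 3x^3
D^1 f = -8x^3 + 9x^2
D^2 f = -24x^2 + 18x
matching coefficients of g against c_0 f + c_1 Df + … from the top degree down determines the c_i
solution: c_0 = -3/2, c_1 = -3/2, c_2 = -3

p(D) = -(3/2)·I − (3/2)·D − 3·D^2, i.e. c_0 = -3/2, c_1 = -3/2, c_2 = -3


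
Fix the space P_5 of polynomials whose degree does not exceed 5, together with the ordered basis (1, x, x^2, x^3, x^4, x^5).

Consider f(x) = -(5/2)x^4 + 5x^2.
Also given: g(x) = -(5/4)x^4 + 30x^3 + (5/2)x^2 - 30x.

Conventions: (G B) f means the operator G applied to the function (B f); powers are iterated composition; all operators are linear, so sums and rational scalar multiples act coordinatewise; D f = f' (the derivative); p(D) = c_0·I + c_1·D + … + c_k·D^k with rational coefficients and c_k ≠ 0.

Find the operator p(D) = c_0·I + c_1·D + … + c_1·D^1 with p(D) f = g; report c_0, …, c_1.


D^0 f = -(5/2)x^4 + 5x^2
D^1 f = -10x^3 + 10x
matching coefficients of g against c_0 f + c_1 Df + … from the top degree down determines the c_i
solution: c_0 = 1/2, c_1 = -3

c_0 = 1/2, c_1 = -3


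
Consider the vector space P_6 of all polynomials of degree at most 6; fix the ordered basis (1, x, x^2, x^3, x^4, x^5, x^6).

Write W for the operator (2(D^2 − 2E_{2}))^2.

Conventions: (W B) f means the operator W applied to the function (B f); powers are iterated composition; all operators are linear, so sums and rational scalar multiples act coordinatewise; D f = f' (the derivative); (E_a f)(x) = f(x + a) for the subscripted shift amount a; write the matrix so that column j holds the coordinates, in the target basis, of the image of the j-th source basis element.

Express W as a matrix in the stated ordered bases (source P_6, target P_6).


the matrix is [[16, 64, 224, 832, 3424, 13824, 57856]; [0, 16, 128, 672, 3328, 17120, 82944]; [0, 0, 16, 192, 1344, 8320, 51360]; [0, 0, 0, 16, 256, 2240, 16640]; [0, 0, 0, 0, 16, 320, 3360]; [0, 0, 0, 0, 0, 16, 384]; [0, 0, 0, 0, 0, 0, 16]] (rows listed top to bottom)

image of 1: 16
image of x: 16x + 64
image of x^2: 16x^2 + 128x + 224
image of x^3: 16x^3 + 192x^2 + 672x + 832
image of x^4: 16x^4 + 256x^3 + 1344x^2 + 3328x + 3424
image of x^5: 16x^5 + 320x^4 + 2240x^3 + 8320x^2 + 17120x + 13824
image of x^6: 16x^6 + 384x^5 + 3360x^4 + 16640x^3 + 51360x^2 + 82944x + 57856
each image's coordinates form column j of the matrix


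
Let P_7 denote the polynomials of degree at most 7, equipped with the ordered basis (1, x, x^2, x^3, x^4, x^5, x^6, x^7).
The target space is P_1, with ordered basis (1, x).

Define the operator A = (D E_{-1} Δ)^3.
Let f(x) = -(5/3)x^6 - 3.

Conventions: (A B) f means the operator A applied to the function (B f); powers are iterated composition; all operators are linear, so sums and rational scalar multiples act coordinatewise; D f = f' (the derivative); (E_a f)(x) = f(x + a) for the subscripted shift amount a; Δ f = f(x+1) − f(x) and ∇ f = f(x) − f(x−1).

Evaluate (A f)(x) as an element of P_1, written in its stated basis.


Δ f = -10x^5 - 25x^4 - (100/3)x^3 - 25x^2 - 10x - 5/3
E_{-1} Δ f = -10x^5 + 25x^4 - (100/3)x^3 + 25x^2 - 10x + 5/3
D E_{-1} Δ f = -50x^4 + 100x^3 - 100x^2 + 50x - 10
Δ (D E_{-1} Δ) f = -200x^3 - 100x
E_{-1} Δ (D E_{-1} Δ) f = -200x^3 + 600x^2 - 700x + 300
D E_{-1} Δ (D E_{-1} Δ) f = -600x^2 + 1200x - 700
Δ (D E_{-1} Δ) (D E_{-1} Δ) f = -1200x + 600
E_{-1} Δ (D E_{-1} Δ) (D E_{-1} Δ) f = -1200x + 1800
D E_{-1} Δ (D E_{-1} Δ) (D E_{-1} Δ) f = -1200

g(x) = -1200


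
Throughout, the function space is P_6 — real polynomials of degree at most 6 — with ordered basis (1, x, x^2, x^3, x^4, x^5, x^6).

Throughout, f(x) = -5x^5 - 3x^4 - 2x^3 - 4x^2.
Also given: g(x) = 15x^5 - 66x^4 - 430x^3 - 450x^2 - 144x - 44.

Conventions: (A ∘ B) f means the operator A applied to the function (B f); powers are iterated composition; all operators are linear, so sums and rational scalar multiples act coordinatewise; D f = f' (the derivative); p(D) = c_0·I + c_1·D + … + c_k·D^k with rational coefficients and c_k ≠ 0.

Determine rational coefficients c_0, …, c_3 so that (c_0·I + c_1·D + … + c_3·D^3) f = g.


c_0 = -3, c_1 = 3, c_2 = 4, c_3 = 1

D^0 f = -5x^5 - 3x^4 - 2x^3 - 4x^2
D^1 f = -25x^4 - 12x^3 - 6x^2 - 8x
D^2 f = -100x^3 - 36x^2 - 12x - 8
D^3 f = -300x^2 - 72x - 12
matching coefficients of g against c_0 f + c_1 Df + … from the top degree down determines the c_i
solution: c_0 = -3, c_1 = 3, c_2 = 4, c_3 = 1


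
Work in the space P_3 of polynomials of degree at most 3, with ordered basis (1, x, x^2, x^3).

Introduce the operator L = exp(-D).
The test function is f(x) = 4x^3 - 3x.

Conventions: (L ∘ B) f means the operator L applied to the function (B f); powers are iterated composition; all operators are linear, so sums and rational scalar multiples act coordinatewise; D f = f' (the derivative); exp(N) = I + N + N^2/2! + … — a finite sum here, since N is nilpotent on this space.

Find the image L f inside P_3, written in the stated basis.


the result is g(x) = 4x^3 - 12x^2 + 9x - 1

order-1 term: -12x^2 + 3
order-2 term: 12x
order-3 term: -4
the series for exp(-D) f terminates at order 3
exp(-D) f = 4x^3 - 12x^2 + 9x - 1


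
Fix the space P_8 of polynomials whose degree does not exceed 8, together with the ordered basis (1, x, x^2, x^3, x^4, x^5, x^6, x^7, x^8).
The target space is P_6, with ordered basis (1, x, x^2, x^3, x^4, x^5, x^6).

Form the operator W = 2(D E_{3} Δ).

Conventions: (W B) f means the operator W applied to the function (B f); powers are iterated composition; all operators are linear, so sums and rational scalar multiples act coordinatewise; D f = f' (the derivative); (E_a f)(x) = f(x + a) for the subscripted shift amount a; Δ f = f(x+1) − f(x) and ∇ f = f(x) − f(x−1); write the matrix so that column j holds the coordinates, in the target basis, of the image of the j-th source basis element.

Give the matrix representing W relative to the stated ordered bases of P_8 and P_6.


the matrix is [[0, 0, 4, 42, 296, 1750, 9372, 47138, 227152]; [0, 0, 0, 12, 168, 1480, 10500, 65604, 377104]; [0, 0, 0, 0, 24, 420, 4440, 36750, 262416]; [0, 0, 0, 0, 0, 40, 840, 10360, 98000]; [0, 0, 0, 0, 0, 0, 60, 1470, 20720]; [0, 0, 0, 0, 0, 0, 0, 84, 2352]; [0, 0, 0, 0, 0, 0, 0, 0, 112]] (rows listed top to bottom)

image of 1: 0
image of x: 0
image of x^2: 4
image of x^3: 12x + 42
image of x^4: 24x^2 + 168x + 296
image of x^5: 40x^3 + 420x^2 + 1480x + 1750
image of x^6: 60x^4 + 840x^3 + 4440x^2 + 10500x + 9372
image of x^7: 84x^5 + 1470x^4 + 10360x^3 + 36750x^2 + 65604x + 47138
image of x^8: 112x^6 + 2352x^5 + 20720x^4 + 98000x^3 + 262416x^2 + 377104x + 227152
each image's coordinates form column j of the matrix


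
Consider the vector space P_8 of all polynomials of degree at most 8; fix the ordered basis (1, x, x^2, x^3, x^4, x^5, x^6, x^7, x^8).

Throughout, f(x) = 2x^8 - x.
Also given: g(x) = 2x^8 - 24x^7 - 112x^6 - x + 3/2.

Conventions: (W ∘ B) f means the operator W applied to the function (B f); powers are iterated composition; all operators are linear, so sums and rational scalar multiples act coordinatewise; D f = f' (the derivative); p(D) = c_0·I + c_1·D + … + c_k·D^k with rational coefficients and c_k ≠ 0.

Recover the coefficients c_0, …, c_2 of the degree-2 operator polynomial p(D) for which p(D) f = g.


D^0 f = 2x^8 - x
D^1 f = 16x^7 - 1
D^2 f = 112x^6
matching coefficients of g against c_0 f + c_1 Df + … from the top degree down determines the c_i
solution: c_0 = 1, c_1 = -3/2, c_2 = -1

c_0 = 1, c_1 = -3/2, c_2 = -1


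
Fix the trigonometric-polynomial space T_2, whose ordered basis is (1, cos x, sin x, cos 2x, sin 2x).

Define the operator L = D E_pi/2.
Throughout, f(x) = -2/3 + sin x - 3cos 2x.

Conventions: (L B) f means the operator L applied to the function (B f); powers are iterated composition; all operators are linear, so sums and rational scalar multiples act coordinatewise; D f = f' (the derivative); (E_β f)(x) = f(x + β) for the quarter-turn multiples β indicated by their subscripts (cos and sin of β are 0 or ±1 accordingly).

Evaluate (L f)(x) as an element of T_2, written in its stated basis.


g(x) = -sin x - 6sin 2x

E_pi/2 f = -2/3 + cos x + 3cos 2x
D E_pi/2 f = -sin x - 6sin 2x


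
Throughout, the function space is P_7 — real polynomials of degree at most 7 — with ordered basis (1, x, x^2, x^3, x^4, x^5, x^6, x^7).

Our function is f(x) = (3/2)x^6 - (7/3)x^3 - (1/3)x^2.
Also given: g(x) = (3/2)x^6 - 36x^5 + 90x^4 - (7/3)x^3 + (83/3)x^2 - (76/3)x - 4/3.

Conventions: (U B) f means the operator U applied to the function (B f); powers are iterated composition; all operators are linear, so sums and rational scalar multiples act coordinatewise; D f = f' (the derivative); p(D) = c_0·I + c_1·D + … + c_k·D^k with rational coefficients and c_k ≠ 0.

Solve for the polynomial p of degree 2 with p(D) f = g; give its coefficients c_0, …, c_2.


p(D) = I − 4·D + 2·D^2, i.e. c_0 = 1, c_1 = -4, c_2 = 2

D^0 f = (3/2)x^6 - (7/3)x^3 - (1/3)x^2
D^1 f = 9x^5 - 7x^2 - (2/3)x
D^2 f = 45x^4 - 14x - 2/3
matching coefficients of g against c_0 f + c_1 Df + … from the top degree down determines the c_i
solution: c_0 = 1, c_1 = -4, c_2 = 2


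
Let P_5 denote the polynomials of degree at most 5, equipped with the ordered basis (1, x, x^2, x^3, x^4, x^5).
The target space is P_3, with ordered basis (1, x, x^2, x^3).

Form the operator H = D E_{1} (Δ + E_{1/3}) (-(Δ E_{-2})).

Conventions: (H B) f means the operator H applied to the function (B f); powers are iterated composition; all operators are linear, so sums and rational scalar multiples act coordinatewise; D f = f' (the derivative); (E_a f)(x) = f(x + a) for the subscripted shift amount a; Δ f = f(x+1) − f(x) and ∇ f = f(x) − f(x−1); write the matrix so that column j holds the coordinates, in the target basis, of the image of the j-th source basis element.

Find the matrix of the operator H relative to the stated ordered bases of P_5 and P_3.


the matrix is [[0, 0, -2, -5, -4/3, -245/27]; [0, 0, 0, -6, -20, -20/3]; [0, 0, 0, 0, -12, -50]; [0, 0, 0, 0, 0, -20]] (rows listed top to bottom)

image of 1: 0
image of x: 0
image of x^2: -2
image of x^3: -6x - 5
image of x^4: -12x^2 - 20x - 4/3
image of x^5: -20x^3 - 50x^2 - (20/3)x - 245/27
each image's coordinates form column j of the matrix


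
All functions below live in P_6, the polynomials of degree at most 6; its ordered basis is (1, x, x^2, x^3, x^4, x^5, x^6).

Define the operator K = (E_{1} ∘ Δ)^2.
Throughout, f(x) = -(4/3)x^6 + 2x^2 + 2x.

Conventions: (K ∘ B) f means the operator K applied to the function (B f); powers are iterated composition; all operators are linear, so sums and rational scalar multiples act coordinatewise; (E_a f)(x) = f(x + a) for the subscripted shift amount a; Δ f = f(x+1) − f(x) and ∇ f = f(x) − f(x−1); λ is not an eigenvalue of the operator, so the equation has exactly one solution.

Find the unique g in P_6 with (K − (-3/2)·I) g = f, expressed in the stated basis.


g(x) = -(8/9)x^6 + (160/9)x^4 + (640/3)x^3 + (7532/9)x^2 + (964/3)x - 91216/27

write g with unknown coordinates in the stated basis and equate coefficients in (K − (-3/2)·I) g = f
solving from the highest basis element down gives g = -(8/9)x^6 + (160/9)x^4 + (640/3)x^3 + (7532/9)x^2 + (964/3)x - 91216/27
check: K g = -(80/3)x^4 - 320x^3 - (3760/3)x^2 - 480x + 45608/9
so K g − (-3/2)·g = -(4/3)x^6 + 2x^2 + 2x = f ✓


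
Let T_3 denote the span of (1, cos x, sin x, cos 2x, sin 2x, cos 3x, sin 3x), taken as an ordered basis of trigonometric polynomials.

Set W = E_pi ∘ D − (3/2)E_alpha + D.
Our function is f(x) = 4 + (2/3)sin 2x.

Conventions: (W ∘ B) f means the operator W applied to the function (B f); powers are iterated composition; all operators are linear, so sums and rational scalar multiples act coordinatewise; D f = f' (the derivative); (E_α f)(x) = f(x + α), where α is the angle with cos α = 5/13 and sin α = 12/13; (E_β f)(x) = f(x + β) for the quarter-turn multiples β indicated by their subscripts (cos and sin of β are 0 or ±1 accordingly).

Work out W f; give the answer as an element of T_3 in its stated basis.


D f = (4/3)cos 2x
E_pi D f = (4/3)cos 2x
E_alpha f = 4 + (80/169)cos 2x - (238/507)sin 2x
(-(3/2)E_alpha) f = -6 - (120/169)cos 2x + (119/169)sin 2x
D f = (4/3)cos 2x
(E_pi ∘ D − (3/2)E_alpha + D) f = -6 + (992/507)cos 2x + (119/169)sin 2x

g(x) = -6 + (992/507)cos 2x + (119/169)sin 2x


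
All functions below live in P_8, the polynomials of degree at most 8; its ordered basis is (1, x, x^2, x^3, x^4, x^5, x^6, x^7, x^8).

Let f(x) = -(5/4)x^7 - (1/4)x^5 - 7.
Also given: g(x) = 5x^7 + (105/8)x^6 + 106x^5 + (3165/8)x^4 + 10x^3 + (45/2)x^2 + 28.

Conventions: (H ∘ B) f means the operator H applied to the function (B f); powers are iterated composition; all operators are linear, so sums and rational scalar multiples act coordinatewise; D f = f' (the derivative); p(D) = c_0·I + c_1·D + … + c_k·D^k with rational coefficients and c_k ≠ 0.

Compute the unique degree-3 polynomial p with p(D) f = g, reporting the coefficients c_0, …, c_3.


D^0 f = -(5/4)x^7 - (1/4)x^5 - 7
D^1 f = -(35/4)x^6 - (5/4)x^4
D^2 f = -(105/2)x^5 - 5x^3
D^3 f = -(525/2)x^4 - 15x^2
matching coefficients of g against c_0 f + c_1 Df + … from the top degree down determines the c_i
solution: c_0 = -4, c_1 = -3/2, c_2 = -2, c_3 = -3/2

c_0 = -4, c_1 = -3/2, c_2 = -2, c_3 = -3/2


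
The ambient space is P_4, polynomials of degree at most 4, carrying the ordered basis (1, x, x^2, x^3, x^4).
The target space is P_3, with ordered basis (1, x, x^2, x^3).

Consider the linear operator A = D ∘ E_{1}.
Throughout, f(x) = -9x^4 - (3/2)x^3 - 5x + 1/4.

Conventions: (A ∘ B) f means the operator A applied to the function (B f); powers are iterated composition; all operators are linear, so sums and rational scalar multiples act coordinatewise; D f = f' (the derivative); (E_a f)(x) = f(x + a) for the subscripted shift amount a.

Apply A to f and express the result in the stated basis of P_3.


the result is g(x) = -36x^3 - (225/2)x^2 - 117x - 91/2

E_{1} f = -9x^4 - (75/2)x^3 - (117/2)x^2 - (91/2)x - 61/4
D E_{1} f = -36x^3 - (225/2)x^2 - 117x - 91/2
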